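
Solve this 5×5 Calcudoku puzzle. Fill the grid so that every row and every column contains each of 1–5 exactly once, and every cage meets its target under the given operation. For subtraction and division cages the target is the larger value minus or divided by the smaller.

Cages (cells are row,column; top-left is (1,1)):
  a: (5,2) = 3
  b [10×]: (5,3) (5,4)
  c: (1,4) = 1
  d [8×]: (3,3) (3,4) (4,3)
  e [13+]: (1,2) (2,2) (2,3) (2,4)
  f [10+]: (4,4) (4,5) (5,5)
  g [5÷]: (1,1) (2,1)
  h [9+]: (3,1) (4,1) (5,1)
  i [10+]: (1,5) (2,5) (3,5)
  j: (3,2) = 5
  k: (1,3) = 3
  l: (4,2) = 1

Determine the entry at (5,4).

2

Cage k is a single given cell, so (1,3) = 3.
Cage c is given, leaving (1,4) = 1.
J is a freebie; hence (3,2) = 5.
L is a freebie, leaving (4,2) = 1.
Cage a is a single given cell, which forces (5,2) = 3.
1 is placed in row 1; hence (1,1) = 5.
The two cells of cage g must have quotient 5; hence (2,1) = 1.
Cage d needs product 8, so (3,3) = 1.
Cage i has sum 10, so (1,5) = 2.
Cage i has sum 10, which forces (2,5) = 5.
Cage i needs sum 10; hence (3,5) = 3.
Column 5 already has 3, so (4,5) = 4.
Column 5 already has 4, which forces (5,5) = 1.
Row 1 now contains 2, so (1,2) = 4.
Cage e has sum 13; hence (2,2) = 2.
Cage e needs sum 13, so (2,3) = 4.
Cage e needs sum 13; hence (2,4) = 3.
The 3 cells of cage d must have product 8, which forces (3,4) = 4.
The 3 cells of cage h must have sum 9; hence (4,1) = 3.
4 is placed in row 4, which forces (4,3) = 2.
Cage f needs sum 10, leaving (4,4) = 5.
Column 3 already has 2, which forces (5,3) = 5.
5 is placed in column 4, which forces (5,4) = 2.
4 is placed in row 3; hence (3,1) = 2.
Row 5 already has 2; hence (5,1) = 4.
Filled in: 5 4 3 1 2 / 1 2 4 3 5 / 2 5 1 4 3 / 3 1 2 5 4 / 4 3 5 2 1.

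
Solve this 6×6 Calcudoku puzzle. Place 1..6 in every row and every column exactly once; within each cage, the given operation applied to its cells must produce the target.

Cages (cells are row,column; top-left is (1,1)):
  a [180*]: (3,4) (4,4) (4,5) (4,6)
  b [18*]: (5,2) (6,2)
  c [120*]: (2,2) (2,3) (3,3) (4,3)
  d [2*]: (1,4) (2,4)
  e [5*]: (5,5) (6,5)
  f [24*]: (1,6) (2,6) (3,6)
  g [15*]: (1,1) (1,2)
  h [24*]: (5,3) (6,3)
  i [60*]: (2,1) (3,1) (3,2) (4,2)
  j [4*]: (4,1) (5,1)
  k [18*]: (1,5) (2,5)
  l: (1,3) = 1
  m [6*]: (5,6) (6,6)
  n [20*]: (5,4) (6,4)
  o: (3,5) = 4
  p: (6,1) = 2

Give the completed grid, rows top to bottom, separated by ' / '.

3 5 1 2 6 4 / 5 4 2 1 3 6 / 6 2 5 3 4 1 / 4 1 3 6 2 5 / 1 3 6 4 5 2 / 2 6 4 5 1 3

L is a freebie, which forces (1,3) = 1.
Row 1 already has 1, leaving (1,4) = 2.
Column 4 already has 2, leaving (2,4) = 1.
O is a freebie, leaving (3,5) = 4.
Cage p is a single given cell; hence (6,1) = 2.
In row 1, 4 can only go at (1,6), so (1,6) = 4.
Row 1 needs a 6, and only (1,5) is open for it.
6 is placed in column 5, leaving (2,5) = 3.
Row 5 needs a 2, and only (5,6) is open for it.
Column 6 now contains 2, so (2,6) = 6.
The 3 cells of cage f must have product 24; hence (3,6) = 1.
Cage m's pair has product 6, which forces (6,6) = 3.
The 4 cells of cage i must have product 60, so (4,2) = 1.
Cage a needs product 180; hence (4,5) = 2.
Column 6 already has 3, which forces (4,6) = 5.
Cage b's pair has product 18, which forces (5,2) = 3.
Row 6 already has 3, leaving (6,2) = 6.
Row 6 already has 6, so (6,3) = 4.
Row 6 already has 4, so (6,4) = 5.
Row 6 already has 5, so (6,5) = 1.
Cage g needs two cells with product 15; hence (1,1) = 3.
Column 2 already has 3, leaving (1,2) = 5.
Column 1 now contains 3, which forces (3,1) = 6.
Column 2 now contains 5, leaving (3,2) = 2.
2 is placed in row 3, leaving (3,3) = 5.
Row 3 already has 6; hence (3,4) = 3.
1 is placed in row 4, which forces (4,1) = 4.
Column 4 already has 3, leaving (4,4) = 6.
Cage j's pair has product 4, which forces (5,1) = 1.
4 is placed in column 3, leaving (5,3) = 6.
Column 4 already has 5, so (5,4) = 4.
1 is placed in column 5, leaving (5,5) = 5.
4 is placed in column 1, leaving (2,1) = 5.
2 is placed in column 2, which forces (2,2) = 4.
5 is placed in column 3, which forces (2,3) = 2.
Row 4 now contains 6, so (4,3) = 3.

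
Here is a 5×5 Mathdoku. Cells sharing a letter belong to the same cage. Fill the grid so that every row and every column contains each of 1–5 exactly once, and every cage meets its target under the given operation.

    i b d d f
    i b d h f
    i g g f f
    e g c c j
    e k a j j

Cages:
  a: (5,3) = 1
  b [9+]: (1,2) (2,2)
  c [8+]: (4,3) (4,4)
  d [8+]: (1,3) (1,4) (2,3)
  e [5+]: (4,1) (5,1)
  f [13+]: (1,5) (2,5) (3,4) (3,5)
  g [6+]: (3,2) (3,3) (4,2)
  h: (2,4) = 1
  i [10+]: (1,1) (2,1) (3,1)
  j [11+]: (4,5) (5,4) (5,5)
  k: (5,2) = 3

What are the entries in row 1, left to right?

Cage h is a single given cell, leaving (2,4) = 1.
K is a freebie, leaving (5,2) = 3.
Cage a is a single given cell, so (5,3) = 1.
Cage g has sum 6, so (3,3) = 3.
Column 3 now contains 3, leaving (4,3) = 5.
Row 4 now contains 5, leaving (4,4) = 3.
The 3 cells of cage d must have sum 8, leaving (1,3) = 4.
Column 4 already has 3, which forces (1,4) = 2.
Column 3 now contains 3, which forces (2,3) = 2.
Row 4 now contains 3, leaving (4,1) = 1.
Row 4 now contains 1, so (4,2) = 2.
Row 4 now contains 2; hence (4,5) = 4.
Cage e's pair has sum 5, which forces (5,1) = 4.
4 is placed in row 5, which forces (5,4) = 5.
Row 5 now contains 5, which forces (5,5) = 2.
Row 1 now contains 4; hence (1,2) = 5.
Cage b's pair has sum 9, so (2,2) = 4.
The 3 cells of cage i must have sum 10; hence (3,1) = 2.
2 is placed in column 2, leaving (3,2) = 1.
5 is placed in column 4, so (3,4) = 4.
Row 3 already has 1, which forces (3,5) = 5.
Row 1 already has 5, so (1,1) = 3.
Cage f needs sum 13, so (1,5) = 1.
Cage i needs sum 10; hence (2,1) = 5.
5 is placed in column 5, so (2,5) = 3.
Filled in: 3 5 4 2 1 / 5 4 2 1 3 / 2 1 3 4 5 / 1 2 5 3 4 / 4 3 1 5 2.

3 5 4 2 1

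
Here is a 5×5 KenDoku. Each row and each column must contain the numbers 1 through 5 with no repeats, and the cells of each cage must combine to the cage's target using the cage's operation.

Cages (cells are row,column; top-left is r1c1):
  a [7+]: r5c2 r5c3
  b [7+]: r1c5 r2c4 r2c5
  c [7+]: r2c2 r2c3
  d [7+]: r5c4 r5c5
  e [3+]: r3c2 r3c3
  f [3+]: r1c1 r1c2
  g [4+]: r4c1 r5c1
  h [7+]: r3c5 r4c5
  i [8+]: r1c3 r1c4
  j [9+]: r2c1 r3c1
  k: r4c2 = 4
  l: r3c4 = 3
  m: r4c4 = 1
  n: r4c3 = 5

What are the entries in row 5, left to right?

1 5 2 4 3

L is a freebie; hence r3c4 = 3.
K is a freebie, so r4c2 = 4.
Cage n is a single given cell, so r4c3 = 5.
Cage m is a single given cell, so r4c4 = 1.
Column 3 already has 5, which forces r1c3 = 3.
3 is placed in column 4, leaving r1c4 = 5.
1 is placed in row 4, leaving r4c1 = 3.
3 is placed in row 4, which forces r4c5 = 2.
Cage g's pair has sum 4, leaving r5c1 = 1.
Column 1 now contains 1, leaving r1c1 = 2.
Cage f's pair has sum 3, which forces r1c2 = 1.
1 is placed in row 1, so r1c5 = 4.
The 3 cells of cage b must have sum 7, which forces r2c4 = 2.
Column 5 already has 4, so r2c5 = 1.
1 is placed in column 2; hence r3c2 = 2.
Row 3 now contains 2, leaving r3c3 = 1.
The two cells of cage h must have sum 7, so r3c5 = 5.
2 is placed in column 4, leaving r5c4 = 4.
Column 5 already has 5, so r5c5 = 3.
Cage j needs two cells with sum 9, which forces r2c1 = 5.
The two cells of cage c must have sum 7; hence r2c2 = 3.
2 is placed in row 2, which forces r2c3 = 4.
5 is placed in row 3, which forces r3c1 = 4.
Row 5 now contains 3, which forces r5c2 = 5.
4 is placed in row 5, which forces r5c3 = 2.
The full grid is 2 1 3 5 4 / 5 3 4 2 1 / 4 2 1 3 5 / 3 4 5 1 2 / 1 5 2 4 3.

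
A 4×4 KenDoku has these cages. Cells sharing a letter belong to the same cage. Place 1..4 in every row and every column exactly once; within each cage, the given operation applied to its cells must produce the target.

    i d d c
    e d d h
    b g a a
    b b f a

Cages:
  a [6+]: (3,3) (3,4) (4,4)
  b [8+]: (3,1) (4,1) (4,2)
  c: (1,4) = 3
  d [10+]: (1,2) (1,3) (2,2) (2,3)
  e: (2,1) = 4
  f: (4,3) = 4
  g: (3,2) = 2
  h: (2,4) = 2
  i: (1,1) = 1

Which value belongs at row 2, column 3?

3

Cage i is given, which forces (1,1) = 1.
C is a freebie; hence (1,4) = 3.
Cage e is given, so (2,1) = 4.
H is a freebie, which forces (2,4) = 2.
Cage g is a single given cell, so (3,2) = 2.
F is a freebie, leaving (4,3) = 4.
Column 4 already has 2; hence (4,4) = 1.
Column 2 already has 2, so (1,2) = 4.
Column 3 already has 4, leaving (1,3) = 2.
Row 3 already has 2; hence (3,1) = 3.
Cage a needs sum 6, leaving (3,3) = 1.
Column 4 already has 1, leaving (3,4) = 4.
Cage b needs sum 8, so (4,1) = 2.
Row 4 now contains 1, so (4,2) = 3.
3 is placed in column 2, leaving (2,2) = 1.
Column 3 already has 1, which forces (2,3) = 3.
Filled in: 1 4 2 3 / 4 1 3 2 / 3 2 1 4 / 2 3 4 1.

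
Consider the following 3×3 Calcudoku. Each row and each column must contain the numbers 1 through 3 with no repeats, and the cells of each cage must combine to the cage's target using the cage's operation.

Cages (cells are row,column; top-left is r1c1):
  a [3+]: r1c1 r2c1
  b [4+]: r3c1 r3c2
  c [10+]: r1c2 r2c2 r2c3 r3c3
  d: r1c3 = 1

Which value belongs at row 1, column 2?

3

Cage d is a single given cell, which forces r1c3 = 1.
1 is placed in row 1, so r1c1 = 2.
Row 1 now contains 2; hence r1c2 = 3.
Cage a's pair has sum 3, so r2c1 = 1.
3 is placed in column 2, which forces r2c2 = 2.
Row 2 already has 2, leaving r2c3 = 3.
Column 1 now contains 1, leaving r3c1 = 3.
3 is placed in column 2, so r3c2 = 1.
3 is placed in column 3; hence r3c3 = 2.
The full grid is 2 3 1 / 1 2 3 / 3 1 2.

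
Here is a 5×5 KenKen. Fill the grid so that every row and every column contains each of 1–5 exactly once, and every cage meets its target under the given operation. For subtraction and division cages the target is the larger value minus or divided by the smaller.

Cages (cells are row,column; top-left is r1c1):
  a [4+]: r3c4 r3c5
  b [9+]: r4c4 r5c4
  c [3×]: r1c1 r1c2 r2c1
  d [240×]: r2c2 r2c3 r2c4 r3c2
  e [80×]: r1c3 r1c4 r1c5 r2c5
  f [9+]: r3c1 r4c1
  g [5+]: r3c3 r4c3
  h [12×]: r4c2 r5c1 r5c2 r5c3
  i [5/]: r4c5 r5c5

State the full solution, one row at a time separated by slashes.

Cage c has product 3; hence r1c1 = 3.
Cage c has product 3; hence r1c2 = 1.
The 3 cells of cage c must have product 3, leaving r2c1 = 1.
Cage d needs product 240, so r3c2 = 4.
Column 2 now contains 1, so r4c2 = 2.
Column 2 now contains 4, which forces r5c2 = 3.
Column 2 now contains 3, leaving r2c2 = 5.
Cage e has product 80; hence r2c5 = 2.
4 is placed in row 3, so r3c1 = 5.
Cage f needs two cells with sum 9, which forces r4c1 = 4.
Row 4 already has 4, which forces r4c3 = 3.
Row 4 already has 4, so r4c4 = 5.
Row 4 already has 5, which forces r4c5 = 1.
The 4 cells of cage h must have product 12; hence r5c1 = 2.
The 4 cells of cage h must have product 12; hence r5c3 = 1.
Column 4 already has 5, so r5c4 = 4.
1 is placed in column 5; hence r5c5 = 5.
The 4 cells of cage e must have product 80; hence r1c3 = 5.
Column 4 already has 4, so r1c4 = 2.
5 is placed in column 5, leaving r1c5 = 4.
Column 3 already has 3, which forces r2c3 = 4.
Column 4 already has 4, which forces r2c4 = 3.
Column 3 now contains 1, leaving r3c3 = 2.
Cage a's pair has sum 4, leaving r3c4 = 1.
1 is placed in column 5; hence r3c5 = 3.

3 1 5 2 4 / 1 5 4 3 2 / 5 4 2 1 3 / 4 2 3 5 1 / 2 3 1 4 5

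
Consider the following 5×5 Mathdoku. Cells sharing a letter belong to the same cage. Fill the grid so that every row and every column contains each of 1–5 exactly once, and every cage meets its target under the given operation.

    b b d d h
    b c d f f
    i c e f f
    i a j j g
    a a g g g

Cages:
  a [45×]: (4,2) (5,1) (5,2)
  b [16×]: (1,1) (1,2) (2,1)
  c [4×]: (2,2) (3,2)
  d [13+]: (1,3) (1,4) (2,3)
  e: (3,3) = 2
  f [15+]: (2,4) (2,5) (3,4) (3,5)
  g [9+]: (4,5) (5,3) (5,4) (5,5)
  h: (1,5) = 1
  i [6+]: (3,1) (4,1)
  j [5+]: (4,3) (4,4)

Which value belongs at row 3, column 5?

5

H is a freebie, leaving (1,5) = 1.
Cage e is given, which forces (3,3) = 2.
Cage a has product 45, so (4,2) = 3.
Row 4 already has 3; hence (4,5) = 2.
Cage a needs product 45, so (5,1) = 3.
Cage a needs product 45, leaving (5,2) = 5.
Row 5 now contains 5, so (5,5) = 4.
Row 1 now contains 1; hence (1,1) = 4.
The 3 cells of cage b must have product 16, leaving (1,2) = 2.
4 is placed in row 1, leaving (1,4) = 5.
Cage b has product 16; hence (2,1) = 2.
Row 5 already has 4, so (5,3) = 1.
The 4 cells of cage g must have sum 9, so (5,4) = 2.
Row 1 now contains 5, which forces (1,3) = 3.
Cage d has sum 13; hence (2,3) = 5.
Row 2 already has 5, so (2,5) = 3.
Column 5 now contains 3, which forces (3,5) = 5.
Column 3 already has 1; hence (4,3) = 4.
The two cells of cage j must have sum 5; hence (4,4) = 1.
Row 2 now contains 3, which forces (2,4) = 4.
Row 3 already has 5, leaving (3,1) = 1.
Row 3 already has 1, so (3,2) = 4.
Cage f needs sum 15, which forces (3,4) = 3.
Row 4 now contains 1, so (4,1) = 5.
Row 2 already has 4, which forces (2,2) = 1.
Filled in: 4 2 3 5 1 / 2 1 5 4 3 / 1 4 2 3 5 / 5 3 4 1 2 / 3 5 1 2 4.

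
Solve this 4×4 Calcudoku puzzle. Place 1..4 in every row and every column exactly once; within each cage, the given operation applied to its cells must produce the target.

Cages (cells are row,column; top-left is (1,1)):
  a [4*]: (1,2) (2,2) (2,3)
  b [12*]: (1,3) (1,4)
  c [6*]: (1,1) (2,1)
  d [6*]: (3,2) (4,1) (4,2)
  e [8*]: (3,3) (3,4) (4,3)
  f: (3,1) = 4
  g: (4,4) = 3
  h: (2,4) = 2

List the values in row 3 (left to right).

4 3 2 1

Cage h is given; hence (2,4) = 2.
Cage f is given, which forces (3,1) = 4.
Row 3 now contains 4; hence (3,4) = 1.
Cage g is given; hence (4,4) = 3.
Cage c's pair has product 6, which forces (1,1) = 2.
Cage a has product 4, leaving (1,2) = 1.
Cage b needs two cells with product 12, leaving (1,3) = 3.
3 is placed in column 4; hence (1,4) = 4.
Row 2 now contains 2, leaving (2,1) = 3.
Cage a has product 4, which forces (2,2) = 4.
Row 2 now contains 2, which forces (2,3) = 1.
Cage d needs product 6, leaving (3,2) = 3.
Row 3 now contains 1, so (3,3) = 2.
Column 1 already has 2; hence (4,1) = 1.
1 is placed in column 2, leaving (4,2) = 2.
Cage e needs product 8, which forces (4,3) = 4.
Filled in: 2 1 3 4 / 3 4 1 2 / 4 3 2 1 / 1 2 4 3.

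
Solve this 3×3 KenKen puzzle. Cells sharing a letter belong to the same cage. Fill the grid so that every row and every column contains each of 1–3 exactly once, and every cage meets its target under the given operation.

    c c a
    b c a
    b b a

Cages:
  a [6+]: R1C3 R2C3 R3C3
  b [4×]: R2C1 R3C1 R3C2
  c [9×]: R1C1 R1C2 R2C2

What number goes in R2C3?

The 3 cells of cage c must have product 9, which forces R1C1 = 3.
The 3 cells of cage c must have product 9; hence R1C2 = 1.
Row 1 now contains 1, leaving R1C3 = 2.
Cage b needs product 4, leaving R2C1 = 2.
Cage c has product 9, which forces R2C2 = 3.
3 is placed in row 2, leaving R2C3 = 1.
Cage b has product 4, leaving R3C1 = 1.
Cage b needs product 4, which forces R3C2 = 2.
Column 3 already has 1; hence R3C3 = 3.
Filled in: 3 1 2 / 2 3 1 / 1 2 3.

1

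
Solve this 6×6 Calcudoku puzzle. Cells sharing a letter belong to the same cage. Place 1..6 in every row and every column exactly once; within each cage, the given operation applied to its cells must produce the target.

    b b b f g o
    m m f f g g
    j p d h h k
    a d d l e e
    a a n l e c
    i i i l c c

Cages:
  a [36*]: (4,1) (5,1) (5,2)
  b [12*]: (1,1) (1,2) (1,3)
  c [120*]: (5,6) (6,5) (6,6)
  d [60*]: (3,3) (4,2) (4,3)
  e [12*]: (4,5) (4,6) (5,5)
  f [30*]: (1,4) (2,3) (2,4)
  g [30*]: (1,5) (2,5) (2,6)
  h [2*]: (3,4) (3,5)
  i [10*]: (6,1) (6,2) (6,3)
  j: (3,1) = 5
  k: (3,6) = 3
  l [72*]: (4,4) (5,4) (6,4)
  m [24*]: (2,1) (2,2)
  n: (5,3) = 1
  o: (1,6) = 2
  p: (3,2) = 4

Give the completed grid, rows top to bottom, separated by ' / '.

O is a freebie, leaving (1,6) = 2.
J is a freebie, which forces (3,1) = 5.
Cage p is given, which forces (3,2) = 4.
Cage k is a single given cell, leaving (3,6) = 3.
Cage n is given, so (5,3) = 1.
The two cells of cage m must have product 24, which forces (2,1) = 4.
Column 2 now contains 4, which forces (2,2) = 6.
Cage b has product 12, which forces (1,3) = 4.
The only place for 5 in row 1 is (1,4).
Row 1 needs a 6, and only (1,5) is open for it.
In row 3, 6 can only go at (3,3), so (3,3) = 6.
In row 5, 5 can only go at (5,6), so (5,6) = 5.
The 3 cells of cage g must have product 30, leaving (2,5) = 5.
Column 6 now contains 5, so (2,6) = 1.
Cage c has product 120, which forces (6,5) = 4.
Cage c has product 120; hence (6,6) = 6.
Cage e has product 12; hence (4,5) = 1.
Column 6 already has 6, leaving (4,6) = 4.
The 3 cells of cage e must have product 12; hence (5,5) = 3.
Row 6 now contains 6; hence (6,4) = 3.
Cage f needs product 30, leaving (2,3) = 3.
Column 4 now contains 3; hence (2,4) = 2.
Cage h needs two cells with product 2; hence (3,4) = 1.
1 is placed in column 5, leaving (3,5) = 2.
The 3 cells of cage a must have product 36, which forces (4,1) = 3.
Row 4 already has 4, so (4,4) = 6.
Cage a has product 36, which forces (5,1) = 6.
Row 5 now contains 3, which forces (5,2) = 2.
The 3 cells of cage l must have product 72, so (5,4) = 4.
Column 1 now contains 3; hence (1,1) = 1.
The 3 cells of cage b must have product 12, so (1,2) = 3.
Column 2 now contains 2, which forces (4,2) = 5.
The 3 cells of cage d must have product 60, leaving (4,3) = 2.
1 is placed in column 1; hence (6,1) = 2.
Column 2 now contains 5, so (6,2) = 1.
Column 3 already has 2, which forces (6,3) = 5.

1 3 4 5 6 2 / 4 6 3 2 5 1 / 5 4 6 1 2 3 / 3 5 2 6 1 4 / 6 2 1 4 3 5 / 2 1 5 3 4 6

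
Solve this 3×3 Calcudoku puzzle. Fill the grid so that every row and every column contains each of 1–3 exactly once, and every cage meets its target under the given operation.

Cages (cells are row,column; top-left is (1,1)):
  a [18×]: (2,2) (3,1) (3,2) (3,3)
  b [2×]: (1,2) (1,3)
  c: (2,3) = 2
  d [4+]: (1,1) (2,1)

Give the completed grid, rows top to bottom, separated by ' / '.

3 2 1 / 1 3 2 / 2 1 3

Cage a has product 18, leaving (2,2) = 3.
C is a freebie, leaving (2,3) = 2.
The two cells of cage d must have sum 4, so (1,1) = 3.
Cage b needs two cells with product 2, leaving (1,2) = 2.
Column 3 already has 2, so (1,3) = 1.
Row 2 now contains 3, so (2,1) = 1.
1 is placed in column 1, leaving (3,1) = 2.
Column 2 now contains 2, so (3,2) = 1.
Column 3 now contains 1, leaving (3,3) = 3.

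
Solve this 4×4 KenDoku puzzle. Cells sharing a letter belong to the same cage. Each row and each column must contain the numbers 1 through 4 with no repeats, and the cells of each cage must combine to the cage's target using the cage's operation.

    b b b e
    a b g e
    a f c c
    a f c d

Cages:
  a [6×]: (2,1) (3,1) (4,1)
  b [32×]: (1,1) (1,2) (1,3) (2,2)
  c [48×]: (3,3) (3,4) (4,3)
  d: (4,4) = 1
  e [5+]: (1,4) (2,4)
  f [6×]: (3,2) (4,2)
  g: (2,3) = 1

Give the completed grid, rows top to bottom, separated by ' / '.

4 1 2 3 / 3 4 1 2 / 1 2 3 4 / 2 3 4 1

The 4 cells of cage b must have product 32, so (2,2) = 4.
Cage g is a single given cell, so (2,3) = 1.
Cage c needs product 48, so (3,3) = 3.
Cage c needs product 48; hence (3,4) = 4.
Cage c needs product 48, leaving (4,3) = 4.
Cage d is a single given cell, so (4,4) = 1.
Cage b needs product 32, which forces (1,1) = 4.
Cage b needs product 32, which forces (1,2) = 1.
4 is placed in column 3, so (1,3) = 2.
Row 1 now contains 2, which forces (1,4) = 3.
Column 4 already has 3, which forces (2,4) = 2.
The 3 cells of cage a must have product 6, so (3,1) = 1.
3 is placed in row 3, which forces (3,2) = 2.
Cage f needs two cells with product 6, so (4,2) = 3.
Row 2 now contains 2, which forces (2,1) = 3.
Row 4 now contains 3, so (4,1) = 2.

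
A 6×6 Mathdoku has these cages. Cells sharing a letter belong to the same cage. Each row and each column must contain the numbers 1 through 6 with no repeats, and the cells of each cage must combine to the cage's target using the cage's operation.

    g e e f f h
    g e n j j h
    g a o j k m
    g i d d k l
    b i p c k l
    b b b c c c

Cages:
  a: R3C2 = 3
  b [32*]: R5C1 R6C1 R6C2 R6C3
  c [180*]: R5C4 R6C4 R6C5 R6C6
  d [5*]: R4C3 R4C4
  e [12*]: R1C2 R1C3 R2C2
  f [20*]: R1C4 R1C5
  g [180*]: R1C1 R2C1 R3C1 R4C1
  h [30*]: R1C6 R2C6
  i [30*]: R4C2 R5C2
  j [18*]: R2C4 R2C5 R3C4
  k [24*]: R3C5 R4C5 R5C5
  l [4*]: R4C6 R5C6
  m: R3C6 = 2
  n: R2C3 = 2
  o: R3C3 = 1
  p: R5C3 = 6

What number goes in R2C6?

Cage n is given; hence R2C3 = 2.
Cage a is given, which forces R3C2 = 3.
O is a freebie; hence R3C3 = 1.
Row 3 already has 1, which forces R3C4 = 6.
Cage m is given, so R3C6 = 2.
Column 3 already has 1, which forces R4C3 = 5.
5 is placed in row 4, which forces R4C4 = 1.
1 is placed in row 4; hence R4C6 = 4.
Cage b needs product 32, so R5C1 = 4.
Cage p is given, which forces R5C3 = 6.
Column 6 already has 4, which forces R5C6 = 1.
Column 3 already has 1, leaving R6C3 = 4.
4 is placed in column 3, which forces R1C3 = 3.
1 is placed in column 4; hence R2C4 = 3.
Cage j has product 18; hence R2C5 = 1.
Row 3 now contains 2; hence R3C1 = 5.
Row 3 now contains 2, so R3C5 = 4.
5 is placed in row 4, leaving R4C2 = 6.
6 is placed in row 5, so R5C2 = 5.
5 is placed in row 5, which forces R5C4 = 2.
2 is placed in row 5, so R5C5 = 3.
2 is placed in column 4, leaving R6C4 = 5.
The 4 cells of cage g must have product 180, so R1C1 = 2.
Cage e needs product 12, so R1C2 = 1.
Column 4 now contains 5, so R1C4 = 4.
4 is placed in column 5; hence R1C5 = 5.
Row 1 now contains 5, leaving R1C6 = 6.
Row 2 already has 3; hence R2C1 = 6.
Row 2 now contains 1, so R2C2 = 4.
Column 6 already has 6, so R2C6 = 5.
Cage g has product 180; hence R4C1 = 3.
3 is placed in column 5; hence R4C5 = 2.
Column 1 now contains 2, so R6C1 = 1.
Column 2 now contains 1; hence R6C2 = 2.
Cage c has product 180, which forces R6C5 = 6.
Cage c has product 180, so R6C6 = 3.
The full grid is 2 1 3 4 5 6 / 6 4 2 3 1 5 / 5 3 1 6 4 2 / 3 6 5 1 2 4 / 4 5 6 2 3 1 / 1 2 4 5 6 3.

5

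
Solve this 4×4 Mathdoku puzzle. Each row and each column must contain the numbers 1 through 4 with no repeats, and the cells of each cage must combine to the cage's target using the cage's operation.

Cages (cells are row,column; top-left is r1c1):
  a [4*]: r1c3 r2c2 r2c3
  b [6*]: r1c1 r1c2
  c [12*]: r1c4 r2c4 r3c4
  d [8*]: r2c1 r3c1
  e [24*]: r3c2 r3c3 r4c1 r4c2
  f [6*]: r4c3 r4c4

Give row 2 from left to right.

Row 1 needs a 4, and only r1c4 is open for it.
The only place for 1 in row 1 is r1c3.
Cage a has product 4, leaving r2c2 = 1.
Column 3 already has 1, which forces r2c3 = 4.
Row 2 already has 1; hence r2c4 = 3.
Column 4 now contains 3, so r3c4 = 1.
Column 4 now contains 3, which forces r4c4 = 2.
Row 2 now contains 4, so r2c1 = 2.
The two cells of cage d must have product 8, leaving r3c1 = 4.
Cage e has product 24, leaving r4c1 = 1.
Row 4 now contains 2, leaving r4c3 = 3.
2 is placed in column 1, leaving r1c1 = 3.
Cage b's pair has product 6, so r1c2 = 2.
Cage e has product 24; hence r3c2 = 3.
Column 3 already has 3, so r3c3 = 2.
Row 4 already has 3, leaving r4c2 = 4.
The full grid is 3 2 1 4 / 2 1 4 3 / 4 3 2 1 / 1 4 3 2.

2 1 4 3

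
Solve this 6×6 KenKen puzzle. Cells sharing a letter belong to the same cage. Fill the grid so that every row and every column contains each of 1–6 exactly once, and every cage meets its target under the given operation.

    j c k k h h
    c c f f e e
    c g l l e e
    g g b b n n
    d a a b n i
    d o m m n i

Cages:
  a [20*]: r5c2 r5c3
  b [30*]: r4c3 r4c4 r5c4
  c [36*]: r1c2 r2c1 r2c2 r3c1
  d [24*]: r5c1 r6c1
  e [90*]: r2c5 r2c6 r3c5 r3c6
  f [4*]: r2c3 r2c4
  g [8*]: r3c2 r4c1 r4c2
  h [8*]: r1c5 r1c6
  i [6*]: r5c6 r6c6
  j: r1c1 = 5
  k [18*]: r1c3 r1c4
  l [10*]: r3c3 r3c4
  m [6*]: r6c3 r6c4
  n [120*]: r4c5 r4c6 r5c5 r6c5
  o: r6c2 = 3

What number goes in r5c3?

4

Cage j is a single given cell, leaving r1c1 = 5.
Cage o is given, so r6c2 = 3.
Row 1 needs a 1, and only r1c2 is open for it.
Cage g needs product 8, so r4c1 = 1.
In row 3, 4 can only go at r3c2, so r3c2 = 4.
Column 2 now contains 4, so r4c2 = 2.
Column 2 now contains 4; hence r5c2 = 5.
Cage a needs two cells with product 20, which forces r5c3 = 4.
Column 2 now contains 2, leaving r2c2 = 6.
Column 3 now contains 4, which forces r2c3 = 1.
The two cells of cage f must have product 4, leaving r2c4 = 4.
Row 5 already has 4, so r5c1 = 6.
Cage d needs two cells with product 24, which forces r6c1 = 4.
Column 3 now contains 1; hence r6c3 = 6.
6 is placed in row 6, which forces r6c4 = 1.
1 is placed in row 6, which forces r6c6 = 2.
6 is placed in column 3, which forces r1c3 = 3.
Cage k's pair has product 18, leaving r1c4 = 6.
The two cells of cage h must have product 8, which forces r1c5 = 2.
Column 6 now contains 2, which forces r1c6 = 4.
Column 3 now contains 3, so r4c3 = 5.
Row 4 already has 5, leaving r4c4 = 3.
Row 4 already has 3, which forces r4c6 = 6.
Column 4 now contains 1, which forces r5c4 = 2.
Column 5 already has 2, leaving r5c5 = 1.
Cage i's pair has product 6, so r5c6 = 3.
Row 6 already has 2, leaving r6c5 = 5.
Column 5 already has 5; hence r2c5 = 3.
Column 6 now contains 3, so r2c6 = 5.
Column 3 now contains 5, so r3c3 = 2.
2 is placed in column 4, so r3c4 = 5.
Cage e needs product 90, leaving r3c5 = 6.
The 4 cells of cage e must have product 90, which forces r3c6 = 1.
6 is placed in row 4, leaving r4c5 = 4.
Row 2 already has 3, so r2c1 = 2.
Row 3 already has 2, so r3c1 = 3.
The full grid is 5 1 3 6 2 4 / 2 6 1 4 3 5 / 3 4 2 5 6 1 / 1 2 5 3 4 6 / 6 5 4 2 1 3 / 4 3 6 1 5 2.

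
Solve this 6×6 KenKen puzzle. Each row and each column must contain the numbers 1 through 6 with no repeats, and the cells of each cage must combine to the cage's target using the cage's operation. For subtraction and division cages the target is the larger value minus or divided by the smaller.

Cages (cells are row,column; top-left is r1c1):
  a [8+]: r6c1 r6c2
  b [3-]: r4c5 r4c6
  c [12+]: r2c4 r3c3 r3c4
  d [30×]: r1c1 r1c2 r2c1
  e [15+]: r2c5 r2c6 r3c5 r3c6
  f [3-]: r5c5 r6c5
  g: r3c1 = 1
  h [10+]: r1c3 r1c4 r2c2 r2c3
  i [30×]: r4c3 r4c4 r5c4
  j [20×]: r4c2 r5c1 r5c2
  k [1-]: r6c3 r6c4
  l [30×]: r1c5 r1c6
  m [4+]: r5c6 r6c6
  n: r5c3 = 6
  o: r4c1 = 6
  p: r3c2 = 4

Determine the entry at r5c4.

Cage g is a single given cell, so r3c1 = 1.
Cage p is given, so r3c2 = 4.
Cage o is a single given cell, so r4c1 = 6.
N is a freebie, which forces r5c3 = 6.
In column 1, 4 can only go at r5c1, so r5c1 = 4.
Cage d has product 30, which forces r2c1 = 5.
Column 2 needs a 6, and only r6c2 is open for it.
Cage a needs two cells with sum 8, so r6c1 = 2.
Column 1 already has 2; hence r1c1 = 3.
Cage d has product 30, which forces r1c2 = 2.
The only place for 1 in row 6 is r6c6.
1 is placed in column 6, which forces r5c6 = 3.
In row 4, 4 can only go at r4c6, so r4c6 = 4.
Cage b's pair has difference 3; hence r4c5 = 1.
Column 5 now contains 1, which forces r5c5 = 2.
Cage e needs sum 15; hence r2c5 = 4.
Cage e needs sum 15; hence r3c5 = 3.
1 is placed in row 4, leaving r4c2 = 5.
Cage j has product 20, which forces r5c2 = 1.
Row 5 already has 2, so r5c4 = 5.
Cage f needs two cells with difference 3; hence r6c5 = 5.
Column 5 now contains 5, so r1c5 = 6.
Cage l needs two cells with product 30, which forces r1c6 = 5.
Column 2 now contains 1, leaving r2c2 = 3.
4 is placed in row 2, leaving r2c3 = 2.
Cage c needs sum 12, so r2c4 = 1.
Row 2 already has 2; hence r2c6 = 6.
Cage c needs sum 12, so r3c3 = 5.
Column 4 already has 5, which forces r3c4 = 6.
Column 6 already has 6, leaving r3c6 = 2.
Column 3 already has 2; hence r4c3 = 3.
Row 4 now contains 3, leaving r4c4 = 2.
3 is placed in column 3, leaving r6c3 = 4.
Row 6 now contains 4, so r6c4 = 3.
Column 3 already has 4, which forces r1c3 = 1.
Column 4 already has 1, so r1c4 = 4.
The full grid is 3 2 1 4 6 5 / 5 3 2 1 4 6 / 1 4 5 6 3 2 / 6 5 3 2 1 4 / 4 1 6 5 2 3 / 2 6 4 3 5 1.

5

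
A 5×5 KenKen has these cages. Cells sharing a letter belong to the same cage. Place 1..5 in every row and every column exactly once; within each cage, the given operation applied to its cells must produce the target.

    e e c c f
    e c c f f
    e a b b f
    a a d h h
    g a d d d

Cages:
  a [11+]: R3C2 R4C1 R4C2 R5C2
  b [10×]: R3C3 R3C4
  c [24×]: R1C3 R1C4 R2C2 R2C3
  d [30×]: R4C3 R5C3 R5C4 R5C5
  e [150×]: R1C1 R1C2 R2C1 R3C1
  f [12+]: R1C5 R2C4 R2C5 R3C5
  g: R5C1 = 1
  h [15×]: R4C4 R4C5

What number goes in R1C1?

2

Cage e has product 150, leaving R1C2 = 5.
Cage g is given, so R5C1 = 1.
Cage d has product 30, leaving R4C3 = 1.
In row 5, 4 can only go at R5C2, so R5C2 = 4.
The only place for 4 in row 3 is R3C5.
The only place for 1 in row 3 is R3C2.
The 4 cells of cage c must have product 24, which forces R1C4 = 1.
The 4 cells of cage a must have sum 11; hence R4C1 = 4.
The 4 cells of cage a must have sum 11, so R4C2 = 2.
Column 2 already has 2, which forces R2C2 = 3.
Cage f needs sum 12; hence R2C5 = 1.
Row 1 needs a 4, and only R1C3 is open for it.
Column 3 already has 4, which forces R2C3 = 2.
Column 3 now contains 2, leaving R3C3 = 5.
Row 3 already has 5; hence R3C4 = 2.
Column 3 now contains 5, leaving R5C3 = 3.
Row 5 already has 3, so R5C4 = 5.
Row 5 already has 5, so R5C5 = 2.
Cage e needs product 150, which forces R1C1 = 2.
Column 5 now contains 2, which forces R1C5 = 3.
2 is placed in row 2; hence R2C1 = 5.
Column 4 now contains 5, so R2C4 = 4.
Row 3 already has 2; hence R3C1 = 3.
Column 4 now contains 5, which forces R4C4 = 3.
Cage h needs two cells with product 15, so R4C5 = 5.
Filled in: 2 5 4 1 3 / 5 3 2 4 1 / 3 1 5 2 4 / 4 2 1 3 5 / 1 4 3 5 2.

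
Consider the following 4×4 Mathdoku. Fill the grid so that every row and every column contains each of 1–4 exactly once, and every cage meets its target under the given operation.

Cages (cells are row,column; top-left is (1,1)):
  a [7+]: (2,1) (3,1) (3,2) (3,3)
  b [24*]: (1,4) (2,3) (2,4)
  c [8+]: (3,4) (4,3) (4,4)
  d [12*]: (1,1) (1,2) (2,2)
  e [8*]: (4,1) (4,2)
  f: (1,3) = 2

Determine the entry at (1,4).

Cage f is given, so (1,3) = 2.
Cage a needs sum 7, which forces (2,1) = 1.
Cage d needs product 12, leaving (1,2) = 1.
The 3 cells of cage b must have product 24, which forces (2,4) = 2.
Cage a has sum 7, so (3,3) = 1.
Cage c needs sum 8; hence (4,4) = 1.
In row 3, 4 can only go at (3,4), so (3,4) = 4.
Column 4 now contains 4, leaving (1,4) = 3.
Cage b has product 24, so (2,3) = 4.
The 3 cells of cage c must have sum 8, which forces (4,3) = 3.
Row 1 now contains 3, so (1,1) = 4.
Row 2 now contains 4; hence (2,2) = 3.
Column 2 now contains 3; hence (3,2) = 2.
Column 1 already has 4, which forces (4,1) = 2.
Column 2 now contains 2, which forces (4,2) = 4.
Row 3 now contains 2, which forces (3,1) = 3.
The full grid is 4 1 2 3 / 1 3 4 2 / 3 2 1 4 / 2 4 3 1.

3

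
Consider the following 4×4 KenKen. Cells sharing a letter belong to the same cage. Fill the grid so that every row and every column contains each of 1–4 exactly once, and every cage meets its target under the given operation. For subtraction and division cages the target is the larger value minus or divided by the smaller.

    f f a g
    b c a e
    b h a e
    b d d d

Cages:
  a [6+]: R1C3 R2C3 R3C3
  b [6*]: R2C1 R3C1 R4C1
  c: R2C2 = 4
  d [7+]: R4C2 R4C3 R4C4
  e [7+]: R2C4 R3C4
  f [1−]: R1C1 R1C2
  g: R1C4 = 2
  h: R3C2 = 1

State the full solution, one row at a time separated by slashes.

4 3 1 2 / 1 4 2 3 / 2 1 3 4 / 3 2 4 1

G is a freebie, leaving R1C4 = 2.
C is a freebie, leaving R2C2 = 4.
4 is placed in row 2, so R2C4 = 3.
H is a freebie; hence R3C2 = 1.
Column 4 now contains 3, so R3C4 = 4.
1 is placed in column 2; hence R4C2 = 2.
Column 4 already has 4, which forces R4C4 = 1.
Cage f needs two cells with difference 1; hence R1C1 = 4.
1 is placed in column 2; hence R1C2 = 3.
Row 1 already has 3, so R1C3 = 1.
Cage b has product 6, leaving R2C1 = 1.
Column 3 already has 1, so R2C3 = 2.
The 3 cells of cage b must have product 6; hence R3C1 = 2.
2 is placed in column 3, so R3C3 = 3.
Row 4 now contains 1; hence R4C1 = 3.
Row 4 now contains 1; hence R4C3 = 4.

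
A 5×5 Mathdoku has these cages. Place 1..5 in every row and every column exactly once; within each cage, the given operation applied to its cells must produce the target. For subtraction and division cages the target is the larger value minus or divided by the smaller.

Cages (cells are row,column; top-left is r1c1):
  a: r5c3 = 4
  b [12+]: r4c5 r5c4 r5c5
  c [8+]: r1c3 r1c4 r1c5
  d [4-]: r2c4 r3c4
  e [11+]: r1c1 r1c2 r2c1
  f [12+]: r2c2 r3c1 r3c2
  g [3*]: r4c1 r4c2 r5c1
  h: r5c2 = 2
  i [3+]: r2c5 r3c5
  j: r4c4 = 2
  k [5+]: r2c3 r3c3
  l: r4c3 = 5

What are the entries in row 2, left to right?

Cage g has product 3; hence r4c1 = 3.
The 3 cells of cage g must have product 3, so r4c2 = 1.
L is a freebie, so r4c3 = 5.
J is a freebie, which forces r4c4 = 2.
Row 4 already has 5, which forces r4c5 = 4.
Cage g needs product 3; hence r5c1 = 1.
Cage h is a single given cell, leaving r5c2 = 2.
Cage a is given; hence r5c3 = 4.
Column 3 needs a 1, and only r1c3 is open for it.
The only place for 3 in row 1 is r1c5.
The 3 cells of cage c must have sum 8, so r1c4 = 4.
The 3 cells of cage b must have sum 12, so r5c4 = 3.
Column 5 already has 3; hence r5c5 = 5.
Cage e has sum 11, so r1c1 = 2.
4 is placed in row 1, leaving r1c2 = 5.
Cage e has sum 11, which forces r2c1 = 4.
4 is placed in row 2; hence r2c2 = 3.
Row 2 already has 3, which forces r2c3 = 2.
Row 2 already has 2, leaving r2c5 = 1.
4 is placed in column 1; hence r3c1 = 5.
3 is placed in column 2; hence r3c2 = 4.
2 is placed in column 3; hence r3c3 = 3.
Row 3 already has 5, leaving r3c4 = 1.
1 is placed in column 5, so r3c5 = 2.
1 is placed in row 2; hence r2c4 = 5.
Filled in: 2 5 1 4 3 / 4 3 2 5 1 / 5 4 3 1 2 / 3 1 5 2 4 / 1 2 4 3 5.

4 3 2 5 1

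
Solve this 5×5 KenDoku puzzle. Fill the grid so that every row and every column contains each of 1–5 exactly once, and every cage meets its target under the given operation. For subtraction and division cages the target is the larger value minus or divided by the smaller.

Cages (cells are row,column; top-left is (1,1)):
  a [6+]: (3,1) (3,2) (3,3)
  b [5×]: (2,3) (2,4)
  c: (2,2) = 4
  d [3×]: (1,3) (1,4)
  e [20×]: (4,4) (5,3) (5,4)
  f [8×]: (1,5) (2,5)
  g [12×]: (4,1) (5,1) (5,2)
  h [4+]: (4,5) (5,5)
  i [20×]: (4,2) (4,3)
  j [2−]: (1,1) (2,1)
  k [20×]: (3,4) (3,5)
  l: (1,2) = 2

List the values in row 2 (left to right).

Cage l is given, so (1,2) = 2.
Row 1 already has 2, so (1,5) = 4.
Cage c is given, so (2,2) = 4.
Column 5 already has 4, leaving (2,5) = 2.
Column 5 already has 4, so (3,5) = 5.
Column 2 already has 4; hence (4,2) = 5.
5 is placed in row 4; hence (4,3) = 4.
Row 3 already has 5, leaving (3,4) = 4.
Cage g has product 12; hence (5,1) = 4.
4 is placed in column 4; hence (5,4) = 5.
Cage b's pair has product 5, leaving (2,3) = 5.
5 is placed in column 4; hence (2,4) = 1.
The 3 cells of cage e must have product 20, which forces (4,4) = 2.
5 is placed in row 5, leaving (5,3) = 2.
Cage d needs two cells with product 3, so (1,3) = 1.
1 is placed in column 4, leaving (1,4) = 3.
1 is placed in row 2; hence (2,1) = 3.
The 3 cells of cage a must have sum 6, leaving (3,1) = 2.
Column 3 already has 1, so (3,3) = 3.
Column 1 now contains 3, which forces (4,1) = 1.
Row 4 already has 1, leaving (4,5) = 3.
Column 5 already has 3, which forces (5,5) = 1.
Row 1 already has 1; hence (1,1) = 5.
Row 3 now contains 3, so (3,2) = 1.
Row 5 now contains 1, leaving (5,2) = 3.
Completed grid: 5 2 1 3 4 / 3 4 5 1 2 / 2 1 3 4 5 / 1 5 4 2 3 / 4 3 2 5 1.

3 4 5 1 2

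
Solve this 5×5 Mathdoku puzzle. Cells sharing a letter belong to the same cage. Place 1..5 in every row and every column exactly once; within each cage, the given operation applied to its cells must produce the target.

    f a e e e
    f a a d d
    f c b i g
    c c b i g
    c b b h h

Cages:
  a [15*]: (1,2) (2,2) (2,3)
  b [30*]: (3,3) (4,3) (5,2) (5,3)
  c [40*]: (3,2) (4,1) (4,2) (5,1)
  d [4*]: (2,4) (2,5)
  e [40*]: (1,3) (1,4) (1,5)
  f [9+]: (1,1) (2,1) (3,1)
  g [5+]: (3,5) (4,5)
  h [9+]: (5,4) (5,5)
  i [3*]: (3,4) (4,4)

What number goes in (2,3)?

3

In row 2, 2 can only go at (2,1), so (2,1) = 2.
The only place for 1 in row 1 is (1,2).
Row 1 needs a 3, and only (1,1) is open for it.
3 is placed in column 1; hence (3,1) = 4.
Cage c has product 40; hence (3,2) = 2.
Cage c has product 40; hence (4,2) = 4.
The two cells of cage g must have sum 5, leaving (3,5) = 3.
The two cells of cage g must have sum 5, which forces (4,5) = 2.
3 is placed in row 3, so (3,4) = 1.
Cage i's pair has product 3; hence (4,4) = 3.
Cage b needs product 30, leaving (5,3) = 2.
Cage e has product 40, so (1,4) = 2.
Column 4 already has 1, leaving (2,4) = 4.
Cage d's pair has product 4, so (2,5) = 1.
Row 3 already has 1, so (3,3) = 5.
Cage b needs product 30, so (4,3) = 1.
Cage b has product 30, which forces (5,2) = 3.
4 is placed in column 4, leaving (5,4) = 5.
Row 5 now contains 5, which forces (5,5) = 4.
Column 3 now contains 5, which forces (1,3) = 4.
4 is placed in column 5; hence (1,5) = 5.
3 is placed in column 2, so (2,2) = 5.
Column 3 now contains 5, so (2,3) = 3.
Row 4 now contains 1, leaving (4,1) = 5.
Row 5 now contains 5; hence (5,1) = 1.
Filled in: 3 1 4 2 5 / 2 5 3 4 1 / 4 2 5 1 3 / 5 4 1 3 2 / 1 3 2 5 4.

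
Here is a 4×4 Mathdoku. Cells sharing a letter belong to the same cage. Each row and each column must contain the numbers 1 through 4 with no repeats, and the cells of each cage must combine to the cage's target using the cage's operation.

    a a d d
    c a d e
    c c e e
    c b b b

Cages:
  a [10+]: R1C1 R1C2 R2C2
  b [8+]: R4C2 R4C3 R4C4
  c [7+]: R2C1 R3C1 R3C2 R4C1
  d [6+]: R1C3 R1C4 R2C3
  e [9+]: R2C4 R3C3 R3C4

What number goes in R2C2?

Cage c has sum 7; hence R3C2 = 1.
In row 4, 2 can only go at R4C1, so R4C1 = 2.
The 4 cells of cage c must have sum 7, leaving R2C1 = 1.
Column 1 already has 2, leaving R3C1 = 3.
Column 1 already has 3, leaving R1C1 = 4.
Cage a has sum 10, so R1C2 = 2.
Cage a has sum 10, so R2C2 = 4.
The 3 cells of cage e must have sum 9, leaving R2C4 = 3.
Column 2 now contains 4, which forces R4C2 = 3.
The 3 cells of cage d must have sum 6; hence R1C3 = 3.
3 is placed in column 4, which forces R1C4 = 1.
Row 2 already has 3; hence R2C3 = 2.
2 is placed in column 3, which forces R3C3 = 4.
Row 3 now contains 4, leaving R3C4 = 2.
Column 3 now contains 4, so R4C3 = 1.
1 is placed in column 4, so R4C4 = 4.
Filled in: 4 2 3 1 / 1 4 2 3 / 3 1 4 2 / 2 3 1 4.

4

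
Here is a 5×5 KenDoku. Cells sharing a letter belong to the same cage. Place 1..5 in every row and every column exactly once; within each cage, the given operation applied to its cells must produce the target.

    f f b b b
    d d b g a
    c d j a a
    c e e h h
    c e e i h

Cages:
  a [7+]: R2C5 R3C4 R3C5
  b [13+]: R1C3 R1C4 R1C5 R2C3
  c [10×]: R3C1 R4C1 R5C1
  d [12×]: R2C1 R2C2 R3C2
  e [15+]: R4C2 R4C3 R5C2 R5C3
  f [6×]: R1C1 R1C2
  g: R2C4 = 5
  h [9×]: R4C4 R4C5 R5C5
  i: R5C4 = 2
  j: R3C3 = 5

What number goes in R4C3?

2

G is a freebie, so R2C4 = 5.
J is a freebie, leaving R3C3 = 5.
Cage h needs product 9, so R4C4 = 3.
Cage h has product 9, which forces R4C5 = 1.
Cage i is given, so R5C4 = 2.
The 3 cells of cage h must have product 9, leaving R5C5 = 3.
Cage a needs sum 7, leaving R3C4 = 1.
Cage e needs sum 15, leaving R4C2 = 4.
Cage e needs sum 15; hence R4C3 = 2.
The 4 cells of cage e must have sum 15, leaving R5C2 = 5.
The 4 cells of cage e must have sum 15, so R5C3 = 4.
Column 4 already has 1, which forces R1C4 = 4.
Cage b has sum 13; hence R1C5 = 5.
Row 3 already has 1, which forces R3C1 = 2.
2 is placed in row 3; hence R3C2 = 3.
2 is placed in row 3, which forces R3C5 = 4.
Row 4 now contains 2, leaving R4C1 = 5.
Row 5 now contains 5, so R5C1 = 1.
Column 1 now contains 2, leaving R1C1 = 3.
Column 2 already has 3, leaving R1C2 = 2.
Row 1 already has 3, which forces R1C3 = 1.
Column 1 now contains 2, so R2C1 = 4.
Column 2 already has 3, which forces R2C2 = 1.
Column 3 now contains 1; hence R2C3 = 3.
4 is placed in column 5; hence R2C5 = 2.
The full grid is 3 2 1 4 5 / 4 1 3 5 2 / 2 3 5 1 4 / 5 4 2 3 1 / 1 5 4 2 3.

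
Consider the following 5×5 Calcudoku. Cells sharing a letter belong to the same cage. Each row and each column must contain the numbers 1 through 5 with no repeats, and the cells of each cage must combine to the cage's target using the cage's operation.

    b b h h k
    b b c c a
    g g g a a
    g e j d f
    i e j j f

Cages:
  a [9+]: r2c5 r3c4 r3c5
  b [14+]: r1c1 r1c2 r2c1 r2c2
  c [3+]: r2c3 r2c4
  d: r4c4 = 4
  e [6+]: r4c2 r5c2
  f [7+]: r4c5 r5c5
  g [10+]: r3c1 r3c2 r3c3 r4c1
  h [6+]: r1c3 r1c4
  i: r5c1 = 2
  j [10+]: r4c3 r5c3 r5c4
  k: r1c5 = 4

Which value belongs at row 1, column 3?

5

K is a freebie; hence r1c5 = 4.
D is a freebie, which forces r4c4 = 4.
Cage i is given, so r5c1 = 2.
The two cells of cage f must have sum 7; hence r4c5 = 2.
Cage f needs two cells with sum 7; hence r5c5 = 5.
Cage a needs sum 9, so r3c4 = 5.
Cage e needs two cells with sum 6, so r4c2 = 5.
Row 4 already has 5, so r4c3 = 3.
Cage e needs two cells with sum 6; hence r5c2 = 1.
The 3 cells of cage j must have sum 10, so r5c3 = 4.
Row 5 already has 1, leaving r5c4 = 3.
The two cells of cage h must have sum 6, leaving r1c3 = 5.
Column 4 now contains 5, so r1c4 = 1.
Column 4 now contains 1, which forces r2c4 = 2.
Cage g needs sum 10; hence r3c3 = 2.
3 is placed in row 4; hence r4c1 = 1.
Row 1 now contains 5; hence r1c1 = 3.
Cage b has sum 14, so r1c2 = 2.
The 4 cells of cage b must have sum 14, so r2c1 = 5.
The 4 cells of cage b must have sum 14, which forces r2c2 = 4.
Row 2 already has 2, leaving r2c3 = 1.
Row 2 now contains 1, which forces r2c5 = 3.
Column 1 now contains 3, which forces r3c1 = 4.
Column 2 already has 4, which forces r3c2 = 3.
3 is placed in column 5, which forces r3c5 = 1.
The full grid is 3 2 5 1 4 / 5 4 1 2 3 / 4 3 2 5 1 / 1 5 3 4 2 / 2 1 4 3 5.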